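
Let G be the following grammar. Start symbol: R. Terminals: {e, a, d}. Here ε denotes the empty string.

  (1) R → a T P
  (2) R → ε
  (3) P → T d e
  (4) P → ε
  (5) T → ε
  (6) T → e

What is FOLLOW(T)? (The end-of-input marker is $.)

{$, d, e}

FIRST(R) = {ε, a}
FIRST(T) = {ε, e}
FIRST(P) = {ε, d, e}  (via T d e)
FOLLOW(R) includes $ since R is the start symbol.
FOLLOW(R): R appears on no right-hand side. Thus FOLLOW(R) = {$}.
FOLLOW(P): in R→a T P, the suffix after P is empty, so FOLLOW(P) ⊇ FOLLOW(R) = {$}. Thus FOLLOW(P) = {$}.
FOLLOW(T): in R→a T P, T is followed by P with FIRST {ε, d, e}; in R→a T P, the suffix after T is nullable, so FOLLOW(T) ⊇ FOLLOW(R) = {$}; in P→T d e, T is followed by d e with FIRST {d}. Thus FOLLOW(T) = {$, d, e}.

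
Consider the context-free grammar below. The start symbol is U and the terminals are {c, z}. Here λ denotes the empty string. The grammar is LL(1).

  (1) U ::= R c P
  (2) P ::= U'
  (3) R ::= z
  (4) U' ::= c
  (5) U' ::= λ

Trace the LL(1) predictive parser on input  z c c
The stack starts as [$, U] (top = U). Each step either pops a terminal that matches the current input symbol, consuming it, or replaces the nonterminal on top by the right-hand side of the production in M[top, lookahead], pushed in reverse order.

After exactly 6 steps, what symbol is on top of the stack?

     Stack    Input    Action
  1  $ U      z c c $  expand U ::= R c P
  2  $ P c R  z c c $  expand R ::= z
  3  $ P c z  z c c $  match z
  4  $ P c    c c $    match c
  5  $ P      c $      expand P ::= U'
  6  $ U'     c $      expand U' ::= c
Stack after step 6: $ c (top = c).

c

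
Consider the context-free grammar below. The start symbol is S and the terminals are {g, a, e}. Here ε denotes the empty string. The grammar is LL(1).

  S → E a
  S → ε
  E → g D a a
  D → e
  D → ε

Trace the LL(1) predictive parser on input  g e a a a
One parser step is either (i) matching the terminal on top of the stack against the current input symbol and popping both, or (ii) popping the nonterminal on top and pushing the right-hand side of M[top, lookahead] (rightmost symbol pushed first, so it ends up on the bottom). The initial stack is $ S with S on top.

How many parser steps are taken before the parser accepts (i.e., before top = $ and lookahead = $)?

step 1: stack=$ S  input=g e a a a $  — expand S → E a
step 2: stack=$ a E  input=g e a a a $  — expand E → g D a a
step 3: stack=$ a a a D g  input=g e a a a $  — match g
step 4: stack=$ a a a D  input=e a a a $  — expand D → e
step 5: stack=$ a a a e  input=e a a a $  — match e
step 6: stack=$ a a a  input=a a a $  — match a
step 7: stack=$ a a  input=a a $  — match a
step 8: stack=$ a  input=a $  — match a
Accept reached after 8 steps.

8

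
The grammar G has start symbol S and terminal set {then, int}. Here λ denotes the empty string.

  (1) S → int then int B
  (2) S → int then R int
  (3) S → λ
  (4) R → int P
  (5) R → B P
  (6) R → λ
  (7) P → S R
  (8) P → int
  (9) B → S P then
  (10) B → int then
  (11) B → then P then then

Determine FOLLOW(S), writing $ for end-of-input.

FIRST(S): from S→int then int B we get {int}; from S→int then R int we get {int}; from S→λ we get {λ}. So FIRST(S) = {λ, int}.
FIRST(R): from R→int P we get {int}; from R→B P we get {int, then}; from R→λ we get {λ}. So FIRST(R) = {λ, int, then}.
FIRST(P): from P→S R we get {λ, int, then}; from P→int we get {int}. So FIRST(P) = {λ, int, then}.
FIRST(B): from B→S P then we get {int, then}; from B→int then we get {int}; from B→then P then then we get {then}. So FIRST(B) = {int, then}.
FOLLOW(S) includes $ since S is the start symbol.
FOLLOW(S): in P→S R, S is followed by R with FIRST {λ, int, then}; in P→S R, the suffix after S is nullable, so FOLLOW(S) ⊇ FOLLOW(P) = {int, then}; in B→S P then, S is followed by P then with FIRST {int, then}. Thus FOLLOW(S) = {$, int, then}.
FOLLOW(R): in S→int then R int, R is followed by int with FIRST {int}; in P→S R, the suffix after R is empty, so FOLLOW(R) ⊇ FOLLOW(P) = {int, then}. Thus FOLLOW(R) = {int, then}.
FOLLOW(P): in R→int P, the suffix after P is empty, so FOLLOW(P) ⊇ FOLLOW(R) = {int, then}; in R→B P, the suffix after P is empty, so FOLLOW(P) ⊇ FOLLOW(R) = {int, then}; in B→S P then, P is followed by then with FIRST {then}; in B→then P then then, P is followed by then then with FIRST {then}. Thus FOLLOW(P) = {int, then}.
FOLLOW(B): in S→int then int B, the suffix after B is empty, so FOLLOW(B) ⊇ FOLLOW(S) = {$, int, then}; in R→B P, B is followed by P with FIRST {λ, int, then}; in R→B P, the suffix after B is nullable, so FOLLOW(B) ⊇ FOLLOW(R) = {int, then}. Thus FOLLOW(B) = {$, int, then}.

{$, int, then}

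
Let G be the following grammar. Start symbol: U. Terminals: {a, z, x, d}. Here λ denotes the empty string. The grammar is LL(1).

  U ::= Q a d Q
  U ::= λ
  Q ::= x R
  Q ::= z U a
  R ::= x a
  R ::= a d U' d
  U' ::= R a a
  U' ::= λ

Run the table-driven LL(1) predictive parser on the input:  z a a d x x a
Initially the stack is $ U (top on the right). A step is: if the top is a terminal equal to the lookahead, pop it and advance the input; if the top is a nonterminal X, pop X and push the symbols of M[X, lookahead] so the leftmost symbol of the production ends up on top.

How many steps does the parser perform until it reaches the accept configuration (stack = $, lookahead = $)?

12

      Stack          Input            Action
   1  $ U            z a a d x x a $  expand U ::= Q a d Q
   2  $ Q d a Q      z a a d x x a $  expand Q ::= z U a
   3  $ Q d a a U z  z a a d x x a $  match z
   4  $ Q d a a U    a a d x x a $    expand U ::= λ
   5  $ Q d a a      a a d x x a $    match a
   6  $ Q d a        a d x x a $      match a
   7  $ Q d          d x x a $        match d
   8  $ Q            x x a $          expand Q ::= x R
   9  $ R x          x x a $          match x
  10  $ R            x a $            expand R ::= x a
  11  $ a x          x a $            match x
  12  $ a            a $              match a
Accept reached after 12 steps.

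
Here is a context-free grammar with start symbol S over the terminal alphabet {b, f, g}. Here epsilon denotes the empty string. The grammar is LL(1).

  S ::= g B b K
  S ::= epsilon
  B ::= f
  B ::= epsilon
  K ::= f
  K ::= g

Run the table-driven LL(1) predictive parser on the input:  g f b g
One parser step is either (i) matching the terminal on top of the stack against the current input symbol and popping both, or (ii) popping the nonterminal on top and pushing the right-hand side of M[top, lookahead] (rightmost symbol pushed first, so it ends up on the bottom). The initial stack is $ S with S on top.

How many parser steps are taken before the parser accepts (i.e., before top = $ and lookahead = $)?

step 1: stack=$ S  input=g f b g $  — expand S ::= g B b K
step 2: stack=$ K b B g  input=g f b g $  — match g
step 3: stack=$ K b B  input=f b g $  — expand B ::= f
step 4: stack=$ K b f  input=f b g $  — match f
step 5: stack=$ K b  input=b g $  — match b
step 6: stack=$ K  input=g $  — expand K ::= g
step 7: stack=$ g  input=g $  — match g
Accept reached after 7 steps.

7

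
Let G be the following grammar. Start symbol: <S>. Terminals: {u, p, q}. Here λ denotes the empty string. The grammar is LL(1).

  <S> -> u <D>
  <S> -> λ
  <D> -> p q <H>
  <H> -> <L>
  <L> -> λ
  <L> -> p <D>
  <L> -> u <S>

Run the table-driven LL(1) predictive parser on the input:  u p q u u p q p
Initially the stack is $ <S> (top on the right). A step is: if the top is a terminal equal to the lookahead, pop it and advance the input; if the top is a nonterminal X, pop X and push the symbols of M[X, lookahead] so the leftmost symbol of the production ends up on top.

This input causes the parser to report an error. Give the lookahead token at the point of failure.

$

      Stack      Input              Action
   1  $ <S>      u p q u u p q p $  expand <S> -> u <D>
   2  $ <D> u    u p q u u p q p $  match u
   3  $ <D>      p q u u p q p $    expand <D> -> p q <H>
   4  $ <H> q p  p q u u p q p $    match p
   5  $ <H> q    q u u p q p $      match q
   6  $ <H>      u u p q p $        expand <H> -> <L>
   7  $ <L>      u u p q p $        expand <L> -> u <S>
   8  $ <S> u    u u p q p $        match u
   9  $ <S>      u p q p $          expand <S> -> u <D>
  10  $ <D> u    u p q p $          match u
  11  $ <D>      p q p $            expand <D> -> p q <H>
  12  $ <H> q p  p q p $            match p
  13  $ <H> q    q p $              match q
  14  $ <H>      p $                expand <H> -> <L>
  15  $ <L>      p $                expand <L> -> p <D>
  16  $ <D> p    p $                match p
  17  $ <D>      $                  error: M[<D>, $] is empty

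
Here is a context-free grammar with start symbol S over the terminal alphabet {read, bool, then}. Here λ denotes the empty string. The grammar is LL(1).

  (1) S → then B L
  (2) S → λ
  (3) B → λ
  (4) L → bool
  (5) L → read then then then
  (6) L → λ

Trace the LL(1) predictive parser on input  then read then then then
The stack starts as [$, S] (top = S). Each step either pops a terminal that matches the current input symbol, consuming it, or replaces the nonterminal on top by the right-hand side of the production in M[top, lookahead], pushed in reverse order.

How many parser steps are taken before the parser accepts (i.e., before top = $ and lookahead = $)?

8

     Stack                  Input                       Action
  1  $ S                    then read then then then $  expand S → then B L
  2  $ L B then             then read then then then $  match then
  3  $ L B                  read then then then $       expand B → λ
  4  $ L                    read then then then $       expand L → read then then then
  5  $ then then then read  read then then then $       match read
  6  $ then then then       then then then $            match then
  7  $ then then            then then $                 match then
  8  $ then                 then $                      match then
Accept reached after 8 steps.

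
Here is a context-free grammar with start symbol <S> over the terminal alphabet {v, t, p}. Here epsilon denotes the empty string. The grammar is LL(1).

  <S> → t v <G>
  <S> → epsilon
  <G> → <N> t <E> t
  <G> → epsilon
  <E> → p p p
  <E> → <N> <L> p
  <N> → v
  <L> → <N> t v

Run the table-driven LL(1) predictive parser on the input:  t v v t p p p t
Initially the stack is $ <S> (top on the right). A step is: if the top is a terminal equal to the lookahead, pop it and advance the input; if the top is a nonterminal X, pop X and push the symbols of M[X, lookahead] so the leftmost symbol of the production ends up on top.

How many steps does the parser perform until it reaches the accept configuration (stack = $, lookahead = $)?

      Stack          Input              Action
   1  $ <S>          t v v t p p p t $  expand <S> → t v <G>
   2  $ <G> v t      t v v t p p p t $  match t
   3  $ <G> v        v v t p p p t $    match v
   4  $ <G>          v t p p p t $      expand <G> → <N> t <E> t
   5  $ t <E> t <N>  v t p p p t $      expand <N> → v
   6  $ t <E> t v    v t p p p t $      match v
   7  $ t <E> t      t p p p t $        match t
   8  $ t <E>        p p p t $          expand <E> → p p p
   9  $ t p p p      p p p t $          match p
  10  $ t p p        p p t $            match p
  11  $ t p          p t $              match p
  12  $ t            t $                match t
Accept reached after 12 steps.

12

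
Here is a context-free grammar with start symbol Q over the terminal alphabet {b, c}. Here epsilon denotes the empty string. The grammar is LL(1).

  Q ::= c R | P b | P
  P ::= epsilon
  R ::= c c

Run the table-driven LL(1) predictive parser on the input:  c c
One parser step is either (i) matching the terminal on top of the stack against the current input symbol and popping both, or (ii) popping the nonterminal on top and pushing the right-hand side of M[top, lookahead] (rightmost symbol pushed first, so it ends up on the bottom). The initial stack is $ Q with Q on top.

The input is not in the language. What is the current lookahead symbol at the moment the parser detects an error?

     Stack  Input  Action
  1  $ Q    c c $  expand Q ::= c R
  2  $ R c  c c $  match c
  3  $ R    c $    expand R ::= c c
  4  $ c c  c $    match c
  5  $ c    $      error: top is terminal c but lookahead is $

$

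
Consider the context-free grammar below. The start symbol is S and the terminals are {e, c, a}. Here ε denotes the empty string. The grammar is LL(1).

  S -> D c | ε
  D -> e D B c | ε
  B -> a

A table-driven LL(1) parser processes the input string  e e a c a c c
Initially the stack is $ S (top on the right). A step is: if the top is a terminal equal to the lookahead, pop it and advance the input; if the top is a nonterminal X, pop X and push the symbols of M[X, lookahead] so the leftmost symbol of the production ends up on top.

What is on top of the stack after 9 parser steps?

B

     Stack            Input            Action
  1  $ S              e e a c a c c $  expand S -> D c
  2  $ c D            e e a c a c c $  expand D -> e D B c
  3  $ c c B D e      e e a c a c c $  match e
  4  $ c c B D        e a c a c c $    expand D -> e D B c
  5  $ c c B c B D e  e a c a c c $    match e
  6  $ c c B c B D    a c a c c $      expand D -> ε
  7  $ c c B c B      a c a c c $      expand B -> a
  8  $ c c B c a      a c a c c $      match a
  9  $ c c B c        c a c c $        match c
Stack after step 9: $ c c B (top = B).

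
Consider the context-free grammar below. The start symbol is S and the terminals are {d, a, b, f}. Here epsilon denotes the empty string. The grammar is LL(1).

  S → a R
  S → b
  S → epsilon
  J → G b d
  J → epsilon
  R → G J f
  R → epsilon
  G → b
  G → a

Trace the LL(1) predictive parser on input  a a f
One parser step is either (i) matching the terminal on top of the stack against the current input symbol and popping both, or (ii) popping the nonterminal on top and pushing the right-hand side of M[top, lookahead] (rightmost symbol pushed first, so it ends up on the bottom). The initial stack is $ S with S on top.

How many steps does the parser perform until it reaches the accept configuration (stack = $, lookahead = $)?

     Stack    Input    Action
  1  $ S      a a f $  expand S → a R
  2  $ R a    a a f $  match a
  3  $ R      a f $    expand R → G J f
  4  $ f J G  a f $    expand G → a
  5  $ f J a  a f $    match a
  6  $ f J    f $      expand J → epsilon
  7  $ f      f $      match f
Accept reached after 7 steps.

7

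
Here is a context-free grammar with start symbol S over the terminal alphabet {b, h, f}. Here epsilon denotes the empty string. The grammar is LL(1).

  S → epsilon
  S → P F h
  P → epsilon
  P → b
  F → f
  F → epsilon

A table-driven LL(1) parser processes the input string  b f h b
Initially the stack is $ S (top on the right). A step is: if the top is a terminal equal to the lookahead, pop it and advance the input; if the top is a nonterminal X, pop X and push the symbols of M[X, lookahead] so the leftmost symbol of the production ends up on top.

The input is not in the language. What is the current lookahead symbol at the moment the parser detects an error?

step 1: stack=$ S  input=b f h b $  — expand S → P F h
step 2: stack=$ h F P  input=b f h b $  — expand P → b
step 3: stack=$ h F b  input=b f h b $  — match b
step 4: stack=$ h F  input=f h b $  — expand F → f
step 5: stack=$ h f  input=f h b $  — match f
step 6: stack=$ h  input=h b $  — match h
step 7: stack=$  input=b $  — error: stack empty but input remains

b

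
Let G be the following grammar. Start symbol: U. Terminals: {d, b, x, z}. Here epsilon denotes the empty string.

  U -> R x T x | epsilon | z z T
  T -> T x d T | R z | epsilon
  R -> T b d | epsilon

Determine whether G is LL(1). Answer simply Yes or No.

No

FIRST(U) = {epsilon, b, x, z}
FIRST(T) = {epsilon, b, x, z}
FIRST(R) = {epsilon, b, x, z}
FOLLOW(U) = {$}
FOLLOW(T) = {$, b, x}
FOLLOW(R) = {x, z}
Cell M[R, x] receives both R -> T b d and R -> epsilon — the grammar is not LL(1).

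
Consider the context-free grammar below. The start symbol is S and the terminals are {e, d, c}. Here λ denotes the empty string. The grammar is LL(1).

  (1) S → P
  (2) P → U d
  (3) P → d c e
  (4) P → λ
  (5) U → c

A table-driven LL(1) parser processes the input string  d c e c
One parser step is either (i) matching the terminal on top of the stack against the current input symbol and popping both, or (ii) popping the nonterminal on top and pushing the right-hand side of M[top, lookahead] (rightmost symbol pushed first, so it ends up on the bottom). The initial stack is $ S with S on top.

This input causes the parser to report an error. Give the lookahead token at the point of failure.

c

step 1: stack=$ S  input=d c e c $  — expand S → P
step 2: stack=$ P  input=d c e c $  — expand P → d c e
step 3: stack=$ e c d  input=d c e c $  — match d
step 4: stack=$ e c  input=c e c $  — match c
step 5: stack=$ e  input=e c $  — match e
step 6: stack=$  input=c $  — error: stack empty but input remains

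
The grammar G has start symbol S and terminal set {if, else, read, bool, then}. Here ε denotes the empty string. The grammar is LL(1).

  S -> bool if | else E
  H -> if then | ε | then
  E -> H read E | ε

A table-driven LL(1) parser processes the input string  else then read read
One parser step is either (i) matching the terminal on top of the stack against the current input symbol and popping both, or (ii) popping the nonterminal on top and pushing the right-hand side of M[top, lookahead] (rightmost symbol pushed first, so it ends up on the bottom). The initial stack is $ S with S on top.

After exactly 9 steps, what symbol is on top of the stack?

step 1: stack=$ S  input=else then read read $  — expand S -> else E
step 2: stack=$ E else  input=else then read read $  — match else
step 3: stack=$ E  input=then read read $  — expand E -> H read E
step 4: stack=$ E read H  input=then read read $  — expand H -> then
step 5: stack=$ E read then  input=then read read $  — match then
step 6: stack=$ E read  input=read read $  — match read
step 7: stack=$ E  input=read $  — expand E -> H read E
step 8: stack=$ E read H  input=read $  — expand H -> ε
step 9: stack=$ E read  input=read $  — match read
Stack after step 9: $ E (top = E).

E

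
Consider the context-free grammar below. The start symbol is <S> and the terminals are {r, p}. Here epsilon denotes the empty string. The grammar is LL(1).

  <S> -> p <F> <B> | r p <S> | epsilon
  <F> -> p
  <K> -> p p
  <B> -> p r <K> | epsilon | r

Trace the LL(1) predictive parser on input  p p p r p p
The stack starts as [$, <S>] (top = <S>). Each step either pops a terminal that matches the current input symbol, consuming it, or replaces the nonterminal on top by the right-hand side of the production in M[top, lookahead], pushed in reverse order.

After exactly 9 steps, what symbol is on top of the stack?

step 1: stack=$ <S>  input=p p p r p p $  — expand <S> -> p <F> <B>
step 2: stack=$ <B> <F> p  input=p p p r p p $  — match p
step 3: stack=$ <B> <F>  input=p p r p p $  — expand <F> -> p
step 4: stack=$ <B> p  input=p p r p p $  — match p
step 5: stack=$ <B>  input=p r p p $  — expand <B> -> p r <K>
step 6: stack=$ <K> r p  input=p r p p $  — match p
step 7: stack=$ <K> r  input=r p p $  — match r
step 8: stack=$ <K>  input=p p $  — expand <K> -> p p
step 9: stack=$ p p  input=p p $  — match p
Stack after step 9: $ p (top = p).

p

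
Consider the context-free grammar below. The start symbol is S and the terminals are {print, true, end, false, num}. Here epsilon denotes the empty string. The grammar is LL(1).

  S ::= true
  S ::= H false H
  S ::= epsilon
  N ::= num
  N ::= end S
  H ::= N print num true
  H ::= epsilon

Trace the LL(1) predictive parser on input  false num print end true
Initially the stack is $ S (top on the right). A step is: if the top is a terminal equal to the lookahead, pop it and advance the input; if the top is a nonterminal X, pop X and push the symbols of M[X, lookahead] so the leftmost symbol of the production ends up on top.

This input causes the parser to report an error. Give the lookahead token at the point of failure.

step 1: stack=$ S  input=false num print end true $  — expand S ::= H false H
step 2: stack=$ H false H  input=false num print end true $  — expand H ::= epsilon
step 3: stack=$ H false  input=false num print end true $  — match false
step 4: stack=$ H  input=num print end true $  — expand H ::= N print num true
step 5: stack=$ true num print N  input=num print end true $  — expand N ::= num
step 6: stack=$ true num print num  input=num print end true $  — match num
step 7: stack=$ true num print  input=print end true $  — match print
step 8: stack=$ true num  input=end true $  — error: top is terminal num but lookahead is end

end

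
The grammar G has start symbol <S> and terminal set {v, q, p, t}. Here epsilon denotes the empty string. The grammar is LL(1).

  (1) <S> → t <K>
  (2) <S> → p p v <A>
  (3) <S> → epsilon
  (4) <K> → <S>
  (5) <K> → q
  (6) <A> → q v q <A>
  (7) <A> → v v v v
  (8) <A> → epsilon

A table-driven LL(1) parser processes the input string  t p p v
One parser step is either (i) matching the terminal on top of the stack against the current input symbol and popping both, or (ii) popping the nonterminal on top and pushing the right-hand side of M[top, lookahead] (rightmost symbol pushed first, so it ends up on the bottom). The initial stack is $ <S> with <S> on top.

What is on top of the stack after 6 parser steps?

     Stack        Input      Action
  1  $ <S>        t p p v $  expand <S> → t <K>
  2  $ <K> t      t p p v $  match t
  3  $ <K>        p p v $    expand <K> → <S>
  4  $ <S>        p p v $    expand <S> → p p v <A>
  5  $ <A> v p p  p p v $    match p
  6  $ <A> v p    p v $      match p
Stack after step 6: $ <A> v (top = v).

v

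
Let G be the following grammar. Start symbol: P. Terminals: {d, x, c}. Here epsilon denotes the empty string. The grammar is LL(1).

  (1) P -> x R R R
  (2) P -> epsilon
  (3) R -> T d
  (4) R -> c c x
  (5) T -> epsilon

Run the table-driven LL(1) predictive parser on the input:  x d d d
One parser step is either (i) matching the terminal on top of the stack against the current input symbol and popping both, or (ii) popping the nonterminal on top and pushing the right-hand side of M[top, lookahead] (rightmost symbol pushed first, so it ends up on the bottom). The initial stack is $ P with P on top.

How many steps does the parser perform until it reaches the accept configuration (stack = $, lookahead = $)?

      Stack      Input      Action
   1  $ P        x d d d $  expand P -> x R R R
   2  $ R R R x  x d d d $  match x
   3  $ R R R    d d d $    expand R -> T d
   4  $ R R d T  d d d $    expand T -> epsilon
   5  $ R R d    d d d $    match d
   6  $ R R      d d $      expand R -> T d
   7  $ R d T    d d $      expand T -> epsilon
   8  $ R d      d d $      match d
   9  $ R        d $        expand R -> T d
  10  $ d T      d $        expand T -> epsilon
  11  $ d        d $        match d
Accept reached after 11 steps.

11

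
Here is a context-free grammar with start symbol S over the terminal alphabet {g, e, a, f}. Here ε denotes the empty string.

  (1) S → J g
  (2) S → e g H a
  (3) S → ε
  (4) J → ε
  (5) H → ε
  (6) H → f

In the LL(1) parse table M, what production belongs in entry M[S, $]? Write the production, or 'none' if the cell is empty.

FIRST(J) = {ε}
FIRST(H) = {ε, f}
FIRST(S) = {ε, e, g}  (via J g)
FOLLOW(S) includes $ since S is the start symbol.
FOLLOW(S): S appears on no right-hand side. Thus FOLLOW(S) = {$}.
For S → J g: FIRST(J g) = {g}, so it goes in M[S, t] for t ∈ {g}.
For S → e g H a: FIRST(e g H a) = {e}, so it goes in M[S, t] for t ∈ {e}.
For S → ε: FIRST(ε) = {ε}, so it goes in M[S, t] for t ∈ {}; since ε ∈ FIRST, also for every t ∈ FOLLOW(S) = {$}.

S → ε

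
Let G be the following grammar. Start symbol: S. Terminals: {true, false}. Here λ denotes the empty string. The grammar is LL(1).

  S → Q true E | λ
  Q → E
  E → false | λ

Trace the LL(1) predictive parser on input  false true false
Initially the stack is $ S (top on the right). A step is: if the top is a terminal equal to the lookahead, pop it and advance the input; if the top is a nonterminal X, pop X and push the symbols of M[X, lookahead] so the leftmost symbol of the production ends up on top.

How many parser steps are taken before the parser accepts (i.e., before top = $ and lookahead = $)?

step 1: stack=$ S  input=false true false $  — expand S → Q true E
step 2: stack=$ E true Q  input=false true false $  — expand Q → E
step 3: stack=$ E true E  input=false true false $  — expand E → false
step 4: stack=$ E true false  input=false true false $  — match false
step 5: stack=$ E true  input=true false $  — match true
step 6: stack=$ E  input=false $  — expand E → false
step 7: stack=$ false  input=false $  — match false
Accept reached after 7 steps.

7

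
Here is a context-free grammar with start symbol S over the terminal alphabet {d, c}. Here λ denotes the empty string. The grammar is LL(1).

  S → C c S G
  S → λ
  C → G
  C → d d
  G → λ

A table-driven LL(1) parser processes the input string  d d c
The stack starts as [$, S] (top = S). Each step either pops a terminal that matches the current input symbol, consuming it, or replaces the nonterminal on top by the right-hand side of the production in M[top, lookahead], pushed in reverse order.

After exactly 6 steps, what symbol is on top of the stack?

     Stack        Input    Action
  1  $ S          d d c $  expand S → C c S G
  2  $ G S c C    d d c $  expand C → d d
  3  $ G S c d d  d d c $  match d
  4  $ G S c d    d c $    match d
  5  $ G S c      c $      match c
  6  $ G S        $        expand S → λ
Stack after step 6: $ G (top = G).

G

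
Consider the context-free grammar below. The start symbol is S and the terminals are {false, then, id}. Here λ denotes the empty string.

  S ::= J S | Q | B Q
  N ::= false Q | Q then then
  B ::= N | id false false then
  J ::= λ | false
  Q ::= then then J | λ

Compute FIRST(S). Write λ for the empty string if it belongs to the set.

{λ, false, id, then}

FIRST(J) = {λ, false}
FIRST(Q) = {λ, then}
FIRST(N) = {false, then}  (via Q then then)
FIRST(B) = {false, id, then}  (via N)
FIRST(S) = {λ, false, id, then}  (via J S, Q, B Q)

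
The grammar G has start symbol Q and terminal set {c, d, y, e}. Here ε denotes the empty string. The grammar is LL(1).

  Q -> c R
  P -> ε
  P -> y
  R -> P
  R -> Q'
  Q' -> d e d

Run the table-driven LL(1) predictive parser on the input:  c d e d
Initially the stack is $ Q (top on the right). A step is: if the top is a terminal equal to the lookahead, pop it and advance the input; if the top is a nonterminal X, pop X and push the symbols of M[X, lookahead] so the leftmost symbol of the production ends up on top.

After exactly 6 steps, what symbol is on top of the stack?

d

step 1: stack=$ Q  input=c d e d $  — expand Q -> c R
step 2: stack=$ R c  input=c d e d $  — match c
step 3: stack=$ R  input=d e d $  — expand R -> Q'
step 4: stack=$ Q'  input=d e d $  — expand Q' -> d e d
step 5: stack=$ d e d  input=d e d $  — match d
step 6: stack=$ d e  input=e d $  — match e
Stack after step 6: $ d (top = d).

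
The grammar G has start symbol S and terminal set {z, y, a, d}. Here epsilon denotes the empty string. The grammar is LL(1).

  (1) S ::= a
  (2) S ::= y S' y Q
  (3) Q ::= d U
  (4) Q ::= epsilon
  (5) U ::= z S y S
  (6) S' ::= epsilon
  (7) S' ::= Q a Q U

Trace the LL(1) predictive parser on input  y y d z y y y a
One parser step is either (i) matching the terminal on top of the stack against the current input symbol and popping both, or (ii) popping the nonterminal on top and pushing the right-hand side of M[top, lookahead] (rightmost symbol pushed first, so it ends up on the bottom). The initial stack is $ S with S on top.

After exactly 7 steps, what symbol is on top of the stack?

z

step 1: stack=$ S  input=y y d z y y y a $  — expand S ::= y S' y Q
step 2: stack=$ Q y S' y  input=y y d z y y y a $  — match y
step 3: stack=$ Q y S'  input=y d z y y y a $  — expand S' ::= epsilon
step 4: stack=$ Q y  input=y d z y y y a $  — match y
step 5: stack=$ Q  input=d z y y y a $  — expand Q ::= d U
step 6: stack=$ U d  input=d z y y y a $  — match d
step 7: stack=$ U  input=z y y y a $  — expand U ::= z S y S
Stack after step 7: $ S y S z (top = z).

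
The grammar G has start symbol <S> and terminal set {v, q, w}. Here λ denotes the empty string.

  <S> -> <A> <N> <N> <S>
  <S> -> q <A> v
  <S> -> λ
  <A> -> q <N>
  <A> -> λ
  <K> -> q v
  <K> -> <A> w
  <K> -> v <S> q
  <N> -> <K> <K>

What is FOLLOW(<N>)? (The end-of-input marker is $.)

FIRST(<A>): from <A>->q <N> we get {q}; from <A>->λ we get {λ}. So FIRST(<A>) = {λ, q}.
FIRST(<K>): from <K>->q v we get {q}; from <K>-><A> w we get {q, w}; from <K>->v <S> q we get {v}. So FIRST(<K>) = {q, v, w}.
FIRST(<N>): from <N>-><K> <K> we get {q, v, w}. So FIRST(<N>) = {q, v, w}.
FIRST(<S>): from <S>-><A> <N> <N> <S> we get {q, v, w}; from <S>->q <A> v we get {q}; from <S>->λ we get {λ}. So FIRST(<S>) = {λ, q, v, w}.
FOLLOW(<S>) includes $ since <S> is the start symbol.
FOLLOW(<S>): in <S>-><A> <N> <N> <S>, the suffix after <S> is empty (adds nothing new); in <K>->v <S> q, <S> is followed by q with FIRST {q}. Thus FOLLOW(<S>) = {$, q}.
FOLLOW(<A>): in <S>-><A> <N> <N> <S>, <A> is followed by <N> <N> <S> with FIRST {q, v, w}; in <S>->q <A> v, <A> is followed by v with FIRST {v}; in <K>-><A> w, <A> is followed by w with FIRST {w}. Thus FOLLOW(<A>) = {q, v, w}.
FOLLOW(<N>): in <S>-><A> <N> <N> <S> (occurrence 1), <N> is followed by <N> <S> with FIRST {q, v, w}; in <S>-><A> <N> <N> <S> (occurrence 2), <N> is followed by <S> with FIRST {λ, q, v, w}; in <S>-><A> <N> <N> <S> (occurrence 2), the suffix after <N> is nullable, so FOLLOW(<N>) ⊇ FOLLOW(<S>) = {$, q}; in <A>->q <N>, the suffix after <N> is empty, so FOLLOW(<N>) ⊇ FOLLOW(<A>) = {q, v, w}. Thus FOLLOW(<N>) = {$, q, v, w}.
FOLLOW(<K>): in <N>-><K> <K> (occurrence 1), <K> is followed by <K> with FIRST {q, v, w}; in <N>-><K> <K> (occurrence 2), the suffix after <K> is empty, so FOLLOW(<K>) ⊇ FOLLOW(<N>) = {$, q, v, w}. Thus FOLLOW(<K>) = {$, q, v, w}.

{$, q, v, w}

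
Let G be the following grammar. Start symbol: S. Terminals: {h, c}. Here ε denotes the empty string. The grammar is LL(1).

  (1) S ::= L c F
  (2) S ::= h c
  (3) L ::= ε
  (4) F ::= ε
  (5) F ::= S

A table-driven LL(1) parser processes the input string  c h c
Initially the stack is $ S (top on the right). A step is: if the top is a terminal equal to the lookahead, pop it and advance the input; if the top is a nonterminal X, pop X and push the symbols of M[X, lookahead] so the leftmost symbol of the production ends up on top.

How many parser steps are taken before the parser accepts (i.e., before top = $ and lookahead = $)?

step 1: stack=$ S  input=c h c $  — expand S ::= L c F
step 2: stack=$ F c L  input=c h c $  — expand L ::= ε
step 3: stack=$ F c  input=c h c $  — match c
step 4: stack=$ F  input=h c $  — expand F ::= S
step 5: stack=$ S  input=h c $  — expand S ::= h c
step 6: stack=$ c h  input=h c $  — match h
step 7: stack=$ c  input=c $  — match c
Accept reached after 7 steps.

7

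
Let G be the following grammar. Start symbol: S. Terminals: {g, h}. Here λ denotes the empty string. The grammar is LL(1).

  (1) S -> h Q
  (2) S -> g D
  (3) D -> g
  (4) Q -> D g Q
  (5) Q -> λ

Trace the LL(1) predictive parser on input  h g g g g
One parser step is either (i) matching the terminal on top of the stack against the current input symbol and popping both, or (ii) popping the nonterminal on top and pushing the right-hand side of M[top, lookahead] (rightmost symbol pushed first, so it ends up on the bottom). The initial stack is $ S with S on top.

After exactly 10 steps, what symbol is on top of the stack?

Q

step 1: stack=$ S  input=h g g g g $  — expand S -> h Q
step 2: stack=$ Q h  input=h g g g g $  — match h
step 3: stack=$ Q  input=g g g g $  — expand Q -> D g Q
step 4: stack=$ Q g D  input=g g g g $  — expand D -> g
step 5: stack=$ Q g g  input=g g g g $  — match g
step 6: stack=$ Q g  input=g g g $  — match g
step 7: stack=$ Q  input=g g $  — expand Q -> D g Q
step 8: stack=$ Q g D  input=g g $  — expand D -> g
step 9: stack=$ Q g g  input=g g $  — match g
step 10: stack=$ Q g  input=g $  — match g
Stack after step 10: $ Q (top = Q).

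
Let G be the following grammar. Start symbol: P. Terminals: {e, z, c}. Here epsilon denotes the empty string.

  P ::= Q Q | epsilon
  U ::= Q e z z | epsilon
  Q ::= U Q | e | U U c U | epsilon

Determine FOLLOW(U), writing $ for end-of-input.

{$, c, e}

FIRST(P) = {epsilon, c, e}  (via Q Q)
FIRST(U) = {epsilon, c, e}  (via Q e z z)
FIRST(Q) = {epsilon, c, e}  (via U Q, U U c U)
FOLLOW(P) includes $ since P is the start symbol.
FOLLOW(P): P appears on no right-hand side. Thus FOLLOW(P) = {$}.
FOLLOW(Q): in P::=Q Q (occurrence 1), Q is followed by Q with FIRST {epsilon, c, e}; in P::=Q Q (occurrence 1), the suffix after Q is nullable, so FOLLOW(Q) ⊇ FOLLOW(P) = {$}; in P::=Q Q (occurrence 2), the suffix after Q is empty, so FOLLOW(Q) ⊇ FOLLOW(P) = {$}; in U::=Q e z z, Q is followed by e z z with FIRST {e}; in Q::=U Q, the suffix after Q is empty (adds nothing new). Thus FOLLOW(Q) = {$, c, e}.
FOLLOW(U): in Q::=U Q, U is followed by Q with FIRST {epsilon, c, e}; in Q::=U Q, the suffix after U is nullable, so FOLLOW(U) ⊇ FOLLOW(Q) = {$, c, e}; in Q::=U U c U (occurrence 1), U is followed by U c U with FIRST {c, e}; in Q::=U U c U (occurrence 2), U is followed by c U with FIRST {c}; in Q::=U U c U (occurrence 3), the suffix after U is empty, so FOLLOW(U) ⊇ FOLLOW(Q) = {$, c, e}. Thus FOLLOW(U) = {$, c, e}.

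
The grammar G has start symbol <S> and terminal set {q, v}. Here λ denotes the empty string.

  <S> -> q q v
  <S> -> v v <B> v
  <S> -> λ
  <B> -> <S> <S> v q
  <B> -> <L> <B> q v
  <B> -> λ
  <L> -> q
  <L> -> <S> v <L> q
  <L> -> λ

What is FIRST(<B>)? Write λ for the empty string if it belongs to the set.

FIRST(<S>): from <S>->q q v we get {q}; from <S>->v v <B> v we get {v}; from <S>->λ we get {λ}. So FIRST(<S>) = {λ, q, v}.
FIRST(<L>): from <L>->q we get {q}; from <L>-><S> v <L> q we get {q, v}; from <L>->λ we get {λ}. So FIRST(<L>) = {λ, q, v}.
FIRST(<B>): from <B>-><S> <S> v q we get {q, v}; from <B>-><L> <B> q v we get {q, v}; from <B>->λ we get {λ}. So FIRST(<B>) = {λ, q, v}.

{λ, q, v}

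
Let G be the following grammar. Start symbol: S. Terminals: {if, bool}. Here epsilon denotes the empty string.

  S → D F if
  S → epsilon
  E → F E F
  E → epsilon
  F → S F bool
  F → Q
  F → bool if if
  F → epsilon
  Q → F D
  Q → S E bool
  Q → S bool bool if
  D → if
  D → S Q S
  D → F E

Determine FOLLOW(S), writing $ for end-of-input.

{$, bool, if}

FIRST(S) = {epsilon, bool, if}  (via D F if)
FIRST(E) = {epsilon, bool, if}  (via F E F)
FIRST(F) = {epsilon, bool, if}  (via S F bool, Q)
FIRST(Q) = {epsilon, bool, if}  (via F D, S E bool, S bool bool if)
FIRST(D) = {epsilon, bool, if}  (via S Q S, F E)
FOLLOW(S) includes $ since S is the start symbol.
FOLLOW(S): in F→S F bool, S is followed by F bool with FIRST {bool, if}; in Q→S E bool, S is followed by E bool with FIRST {bool, if}; in Q→S bool bool if, S is followed by bool bool if with FIRST {bool}; in D→S Q S (occurrence 1), S is followed by Q S with FIRST {epsilon, bool, if}; in D→S Q S (occurrence 1), the suffix after S is nullable, so FOLLOW(S) ⊇ FOLLOW(D) = {bool, if}; in D→S Q S (occurrence 2), the suffix after S is empty, so FOLLOW(S) ⊇ FOLLOW(D) = {bool, if}. Thus FOLLOW(S) = {$, bool, if}.
FOLLOW(E): in E→F E F, E is followed by F with FIRST {epsilon, bool, if}; in E→F E F, the suffix after E is nullable (adds nothing new); in Q→S E bool, E is followed by bool with FIRST {bool}; in D→F E, the suffix after E is empty, so FOLLOW(E) ⊇ FOLLOW(D) = {bool, if}. Thus FOLLOW(E) = {bool, if}.
FOLLOW(F): in S→D F if, F is followed by if with FIRST {if}; in E→F E F (occurrence 1), F is followed by E F with FIRST {epsilon, bool, if}; in E→F E F (occurrence 1), the suffix after F is nullable, so FOLLOW(F) ⊇ FOLLOW(E) = {bool, if}; in E→F E F (occurrence 2), the suffix after F is empty, so FOLLOW(F) ⊇ FOLLOW(E) = {bool, if}; in F→S F bool, F is followed by bool with FIRST {bool}; in Q→F D, F is followed by D with FIRST {epsilon, bool, if}; in Q→F D, the suffix after F is nullable, so FOLLOW(F) ⊇ FOLLOW(Q) = {bool, if}; in D→F E, F is followed by E with FIRST {epsilon, bool, if}; in D→F E, the suffix after F is nullable, so FOLLOW(F) ⊇ FOLLOW(D) = {bool, if}. Thus FOLLOW(F) = {bool, if}.
FOLLOW(Q): in F→Q, the suffix after Q is empty, so FOLLOW(Q) ⊇ FOLLOW(F) = {bool, if}; in D→S Q S, Q is followed by S with FIRST {epsilon, bool, if}; in D→S Q S, the suffix after Q is nullable, so FOLLOW(Q) ⊇ FOLLOW(D) = {bool, if}. Thus FOLLOW(Q) = {bool, if}.
FOLLOW(D): in S→D F if, D is followed by F if with FIRST {bool, if}; in Q→F D, the suffix after D is empty, so FOLLOW(D) ⊇ FOLLOW(Q) = {bool, if}. Thus FOLLOW(D) = {bool, if}.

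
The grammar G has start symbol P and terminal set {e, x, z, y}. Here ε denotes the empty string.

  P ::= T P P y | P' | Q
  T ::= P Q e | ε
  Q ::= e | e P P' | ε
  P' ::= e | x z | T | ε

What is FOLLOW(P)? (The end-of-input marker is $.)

FIRST(Q): from Q::=e we get {e}; from Q::=e P P' we get {e}; from Q::=ε we get {ε}. So FIRST(Q) = {ε, e}.
FIRST(P): from P::=T P P y we get {e, x, y}; from P::=P' we get {ε, e, x, y}; from P::=Q we get {ε, e}. So FIRST(P) = {ε, e, x, y}.
FIRST(T): from T::=P Q e we get {e, x, y}; from T::=ε we get {ε}. So FIRST(T) = {ε, e, x, y}.
FIRST(P'): from P'::=e we get {e}; from P'::=x z we get {x}; from P'::=T we get {ε, e, x, y}; from P'::=ε we get {ε}. So FIRST(P') = {ε, e, x, y}.
FOLLOW(P) includes $ since P is the start symbol.
FOLLOW(P): in P::=T P P y (occurrence 1), P is followed by P y with FIRST {e, x, y}; in P::=T P P y (occurrence 2), P is followed by y with FIRST {y}; in T::=P Q e, P is followed by Q e with FIRST {e}; in Q::=e P P', P is followed by P' with FIRST {ε, e, x, y}; in Q::=e P P', the suffix after P is nullable, so FOLLOW(P) ⊇ FOLLOW(Q) = {$, e, x, y}. Thus FOLLOW(P) = {$, e, x, y}.
FOLLOW(Q): in P::=Q, the suffix after Q is empty, so FOLLOW(Q) ⊇ FOLLOW(P) = {$, e, x, y}; in T::=P Q e, Q is followed by e with FIRST {e}. Thus FOLLOW(Q) = {$, e, x, y}.
FOLLOW(P'): in P::=P', the suffix after P' is empty, so FOLLOW(P') ⊇ FOLLOW(P) = {$, e, x, y}; in Q::=e P P', the suffix after P' is empty, so FOLLOW(P') ⊇ FOLLOW(Q) = {$, e, x, y}. Thus FOLLOW(P') = {$, e, x, y}.
FOLLOW(T): in P::=T P P y, T is followed by P P y with FIRST {e, x, y}; in P'::=T, the suffix after T is empty, so FOLLOW(T) ⊇ FOLLOW(P') = {$, e, x, y}. Thus FOLLOW(T) = {$, e, x, y}.

{$, e, x, y}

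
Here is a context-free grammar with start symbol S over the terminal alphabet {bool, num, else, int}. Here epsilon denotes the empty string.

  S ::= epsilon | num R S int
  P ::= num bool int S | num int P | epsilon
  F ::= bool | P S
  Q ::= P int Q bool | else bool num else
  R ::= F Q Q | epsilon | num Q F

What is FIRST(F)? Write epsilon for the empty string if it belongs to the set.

{epsilon, bool, num}

FIRST(S): from S::=epsilon we get {epsilon}; from S::=num R S int we get {num}. So FIRST(S) = {epsilon, num}.
FIRST(P): from P::=num bool int S we get {num}; from P::=num int P we get {num}; from P::=epsilon we get {epsilon}. So FIRST(P) = {epsilon, num}.
FIRST(F): from F::=bool we get {bool}; from F::=P S we get {epsilon, num}. So FIRST(F) = {epsilon, bool, num}.
FIRST(Q): from Q::=P int Q bool we get {int, num}; from Q::=else bool num else we get {else}. So FIRST(Q) = {else, int, num}.
FIRST(R): from R::=F Q Q we get {bool, else, int, num}; from R::=epsilon we get {epsilon}; from R::=num Q F we get {num}. So FIRST(R) = {epsilon, bool, else, int, num}.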